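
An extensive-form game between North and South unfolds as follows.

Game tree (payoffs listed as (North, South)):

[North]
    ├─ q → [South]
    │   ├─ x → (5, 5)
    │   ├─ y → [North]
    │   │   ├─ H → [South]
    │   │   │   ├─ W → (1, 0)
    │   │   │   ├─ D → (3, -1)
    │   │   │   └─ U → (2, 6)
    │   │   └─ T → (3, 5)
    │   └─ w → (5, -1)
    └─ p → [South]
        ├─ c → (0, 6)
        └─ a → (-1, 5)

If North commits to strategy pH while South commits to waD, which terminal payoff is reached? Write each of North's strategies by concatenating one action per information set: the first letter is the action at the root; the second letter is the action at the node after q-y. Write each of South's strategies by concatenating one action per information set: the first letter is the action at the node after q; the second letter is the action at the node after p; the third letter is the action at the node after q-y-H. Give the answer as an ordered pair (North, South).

(-1, 5)

Trace the play path from the root:
  North plays p
  South plays a at [p]
→ terminal payoff (-1, 5).
(North's choice at the node after q-y is never reached on this path, so it doesn't affect the outcome.)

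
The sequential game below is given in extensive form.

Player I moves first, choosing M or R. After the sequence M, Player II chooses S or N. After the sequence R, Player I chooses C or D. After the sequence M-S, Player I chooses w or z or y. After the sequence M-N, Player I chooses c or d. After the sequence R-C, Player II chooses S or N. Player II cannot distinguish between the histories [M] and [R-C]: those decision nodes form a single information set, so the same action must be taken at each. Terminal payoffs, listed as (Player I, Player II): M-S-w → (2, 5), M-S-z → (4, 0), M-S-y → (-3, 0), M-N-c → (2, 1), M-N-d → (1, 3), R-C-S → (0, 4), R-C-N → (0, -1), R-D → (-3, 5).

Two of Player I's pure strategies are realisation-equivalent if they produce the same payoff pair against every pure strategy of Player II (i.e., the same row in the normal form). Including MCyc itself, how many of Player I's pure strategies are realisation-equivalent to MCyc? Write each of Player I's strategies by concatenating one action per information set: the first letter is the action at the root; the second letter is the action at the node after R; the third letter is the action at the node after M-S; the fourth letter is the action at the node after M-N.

Row for MCyc (columns S, N): (-3,0) (2,1).
Under MCyc, Player I's choice at the node after R can never be reached regardless of what Player II does, so varying those choices leaves every outcome unchanged.
Holding the reachable choices fixed and varying the unreachable one freely already gives 2 equivalent strategies.
No other strategy reproduces this row, so those 2 are the full class: MCyc, MDyc.

2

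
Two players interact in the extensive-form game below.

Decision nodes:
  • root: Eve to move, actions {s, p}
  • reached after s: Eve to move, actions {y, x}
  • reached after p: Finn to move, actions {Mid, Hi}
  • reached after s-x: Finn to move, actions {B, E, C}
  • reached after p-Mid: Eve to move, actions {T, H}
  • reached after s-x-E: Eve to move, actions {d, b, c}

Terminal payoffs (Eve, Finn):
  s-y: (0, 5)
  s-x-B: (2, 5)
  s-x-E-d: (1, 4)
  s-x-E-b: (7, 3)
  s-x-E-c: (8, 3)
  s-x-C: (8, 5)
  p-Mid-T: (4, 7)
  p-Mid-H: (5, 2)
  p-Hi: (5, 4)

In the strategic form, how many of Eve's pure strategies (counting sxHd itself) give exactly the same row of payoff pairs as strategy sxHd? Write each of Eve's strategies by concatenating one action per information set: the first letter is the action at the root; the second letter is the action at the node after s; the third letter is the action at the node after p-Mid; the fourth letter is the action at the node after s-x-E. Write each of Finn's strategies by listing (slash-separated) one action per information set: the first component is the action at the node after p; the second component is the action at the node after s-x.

2

Row for sxHd (columns Mid/B, Mid/E, Mid/C, Hi/B, Hi/E, Hi/C): (2,5) (1,4) (8,5) (2,5) (1,4) (8,5).
Under sxHd, Eve's choice at the node after p-Mid can never be reached regardless of what Finn does, so varying those choices leaves every outcome unchanged.
Holding the reachable choices fixed and varying the unreachable one freely already gives 2 equivalent strategies.
No other strategy reproduces this row, so those 2 are the full class: sxTd, sxHd.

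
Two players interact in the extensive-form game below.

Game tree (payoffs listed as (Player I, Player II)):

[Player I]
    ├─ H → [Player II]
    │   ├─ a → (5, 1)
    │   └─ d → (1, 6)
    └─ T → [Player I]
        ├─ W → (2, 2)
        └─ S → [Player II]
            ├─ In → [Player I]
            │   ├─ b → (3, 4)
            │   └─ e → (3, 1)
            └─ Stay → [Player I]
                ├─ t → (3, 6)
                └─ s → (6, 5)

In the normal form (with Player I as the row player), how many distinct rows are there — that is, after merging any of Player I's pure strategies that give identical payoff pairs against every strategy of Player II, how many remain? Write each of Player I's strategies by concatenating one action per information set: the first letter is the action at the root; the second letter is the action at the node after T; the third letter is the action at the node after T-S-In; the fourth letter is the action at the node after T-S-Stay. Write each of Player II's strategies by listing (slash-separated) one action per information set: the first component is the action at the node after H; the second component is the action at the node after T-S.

6

Player I has 16 pure strategies: HWbt, HWbs, HWet, HWes, HSbt, HSbs, HSet, HSes, TWbt, TWbs, TWet, TWes, TSbt, TSbs, TSet, TSes. Columns: a/In, a/Stay, d/In, d/Stay.
{HWbt, HWbs, HWet, HWes, HSbt, HSbs, HSet, HSes} → row (5,1) (5,1) (1,6) (1,6)
{TWbt, TWbs, TWet, TWes} → row (2,2) (2,2) (2,2) (2,2)
{TSbt} → row (3,4) (3,6) (3,4) (3,6)
{TSbs} → row (3,4) (6,5) (3,4) (6,5)
{TSet} → row (3,1) (3,6) (3,1) (3,6)
{TSes} → row (3,1) (6,5) (3,1) (6,5)
That's 6 distinct rows out of 16 strategies.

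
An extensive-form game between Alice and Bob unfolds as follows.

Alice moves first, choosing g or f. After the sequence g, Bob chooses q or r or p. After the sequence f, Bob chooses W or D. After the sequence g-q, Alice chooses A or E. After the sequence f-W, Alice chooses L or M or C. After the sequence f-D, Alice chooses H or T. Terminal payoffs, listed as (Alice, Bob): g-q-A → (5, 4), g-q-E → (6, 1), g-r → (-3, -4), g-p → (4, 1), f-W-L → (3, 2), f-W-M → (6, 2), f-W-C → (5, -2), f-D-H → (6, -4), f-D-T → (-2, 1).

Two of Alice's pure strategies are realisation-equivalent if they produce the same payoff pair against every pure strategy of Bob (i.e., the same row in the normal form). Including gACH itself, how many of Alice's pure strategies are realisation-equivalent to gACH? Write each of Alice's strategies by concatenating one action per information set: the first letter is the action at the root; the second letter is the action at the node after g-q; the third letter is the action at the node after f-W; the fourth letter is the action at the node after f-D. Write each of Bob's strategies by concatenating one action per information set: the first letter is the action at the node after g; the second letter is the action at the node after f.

Row for gACH (columns qW, qD, rW, rD, pW, pD): (5,4) (5,4) (-3,-4) (-3,-4) (4,1) (4,1).
Under gACH, Alice's choice at the node after f-W and at the node after f-D can never be reached regardless of what Bob does, so varying those choices leaves every outcome unchanged.
Holding the reachable choices fixed and varying the unreachable ones freely already gives 3 × 2 = 6 equivalent strategies.
No other strategy reproduces this row, so those 6 are the full class: gALH, gALT, gAMH, gAMT, gACH, gACT.

6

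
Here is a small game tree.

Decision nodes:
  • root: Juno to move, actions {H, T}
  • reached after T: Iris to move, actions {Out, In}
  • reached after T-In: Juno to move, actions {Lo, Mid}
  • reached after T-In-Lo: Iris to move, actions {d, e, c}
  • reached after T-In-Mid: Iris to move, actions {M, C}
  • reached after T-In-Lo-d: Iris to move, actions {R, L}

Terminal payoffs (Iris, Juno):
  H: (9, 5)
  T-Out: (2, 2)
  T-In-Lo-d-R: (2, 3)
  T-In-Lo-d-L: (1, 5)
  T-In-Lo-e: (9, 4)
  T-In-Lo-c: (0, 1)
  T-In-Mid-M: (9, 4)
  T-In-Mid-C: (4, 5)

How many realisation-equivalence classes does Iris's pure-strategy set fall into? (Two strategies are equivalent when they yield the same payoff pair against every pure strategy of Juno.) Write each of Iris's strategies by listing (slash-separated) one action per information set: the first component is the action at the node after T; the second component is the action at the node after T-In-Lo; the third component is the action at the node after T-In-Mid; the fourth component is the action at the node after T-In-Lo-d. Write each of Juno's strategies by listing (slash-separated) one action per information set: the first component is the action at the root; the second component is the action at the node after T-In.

9

Iris has 24 pure strategies: Out/d/M/R, Out/d/M/L, Out/d/C/R, Out/d/C/L, Out/e/M/R, Out/e/M/L, Out/e/C/R, Out/e/C/L, Out/c/M/R, Out/c/M/L, Out/c/C/R, Out/c/C/L, In/d/M/R, In/d/M/L, In/d/C/R, In/d/C/L, In/e/M/R, In/e/M/L, In/e/C/R, In/e/C/L, In/c/M/R, In/c/M/L, In/c/C/R, In/c/C/L. Columns: H/Lo, H/Mid, T/Lo, T/Mid.
{Out/d/M/R, Out/d/M/L, Out/d/C/R, Out/d/C/L, Out/e/M/R, Out/e/M/L, Out/e/C/R, Out/e/C/L, Out/c/M/R, Out/c/M/L, Out/c/C/R, Out/c/C/L} → row (9,5) (9,5) (2,2) (2,2)
{In/d/M/R} → row (9,5) (9,5) (2,3) (9,4)
{In/d/M/L} → row (9,5) (9,5) (1,5) (9,4)
{In/d/C/R} → row (9,5) (9,5) (2,3) (4,5)
{In/d/C/L} → row (9,5) (9,5) (1,5) (4,5)
{In/e/M/R, In/e/M/L} → row (9,5) (9,5) (9,4) (9,4)
{In/e/C/R, In/e/C/L} → row (9,5) (9,5) (9,4) (4,5)
{In/c/M/R, In/c/M/L} → row (9,5) (9,5) (0,1) (9,4)
{In/c/C/R, In/c/C/L} → row (9,5) (9,5) (0,1) (4,5)
That's 9 distinct rows out of 24 strategies.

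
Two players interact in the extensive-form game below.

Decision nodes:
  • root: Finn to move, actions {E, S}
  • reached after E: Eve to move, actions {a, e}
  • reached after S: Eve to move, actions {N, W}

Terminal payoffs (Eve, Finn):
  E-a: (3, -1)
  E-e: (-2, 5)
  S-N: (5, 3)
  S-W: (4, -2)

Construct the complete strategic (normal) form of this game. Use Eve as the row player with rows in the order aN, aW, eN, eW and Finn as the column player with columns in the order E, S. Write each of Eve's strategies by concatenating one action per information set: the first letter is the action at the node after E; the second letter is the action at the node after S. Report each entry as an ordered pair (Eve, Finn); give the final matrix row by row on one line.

aN: (3,-1) (5,3) | aW: (3,-1) (4,-2) | eN: (-2,5) (5,3) | eW: (-2,5) (4,-2)

            E        S
  aN   (3,-1)    (5,3)
  aW   (3,-1)   (4,-2)
  eN   (-2,5)    (5,3)
  eW   (-2,5)   (4,-2)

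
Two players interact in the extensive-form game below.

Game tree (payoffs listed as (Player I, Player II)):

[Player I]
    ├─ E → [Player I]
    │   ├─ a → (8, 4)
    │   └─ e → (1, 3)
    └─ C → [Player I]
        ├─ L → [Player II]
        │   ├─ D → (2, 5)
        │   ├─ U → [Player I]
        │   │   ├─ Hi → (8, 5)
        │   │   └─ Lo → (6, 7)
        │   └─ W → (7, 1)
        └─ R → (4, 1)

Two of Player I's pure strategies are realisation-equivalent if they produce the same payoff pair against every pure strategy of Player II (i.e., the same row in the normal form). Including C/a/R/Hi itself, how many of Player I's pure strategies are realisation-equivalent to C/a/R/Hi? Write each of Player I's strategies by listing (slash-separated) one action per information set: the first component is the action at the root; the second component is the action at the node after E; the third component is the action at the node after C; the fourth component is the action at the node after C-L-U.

4

Row for C/a/R/Hi (columns D, U, W): (4,1) (4,1) (4,1).
Under C/a/R/Hi, Player I's choice at the node after E and at the node after C-L-U can never be reached regardless of what Player II does, so varying those choices leaves every outcome unchanged.
Holding the reachable choices fixed and varying the unreachable ones freely already gives 2 × 2 = 4 equivalent strategies.
No other strategy reproduces this row, so those 4 are the full class: C/a/R/Hi, C/a/R/Lo, C/e/R/Hi, C/e/R/Lo.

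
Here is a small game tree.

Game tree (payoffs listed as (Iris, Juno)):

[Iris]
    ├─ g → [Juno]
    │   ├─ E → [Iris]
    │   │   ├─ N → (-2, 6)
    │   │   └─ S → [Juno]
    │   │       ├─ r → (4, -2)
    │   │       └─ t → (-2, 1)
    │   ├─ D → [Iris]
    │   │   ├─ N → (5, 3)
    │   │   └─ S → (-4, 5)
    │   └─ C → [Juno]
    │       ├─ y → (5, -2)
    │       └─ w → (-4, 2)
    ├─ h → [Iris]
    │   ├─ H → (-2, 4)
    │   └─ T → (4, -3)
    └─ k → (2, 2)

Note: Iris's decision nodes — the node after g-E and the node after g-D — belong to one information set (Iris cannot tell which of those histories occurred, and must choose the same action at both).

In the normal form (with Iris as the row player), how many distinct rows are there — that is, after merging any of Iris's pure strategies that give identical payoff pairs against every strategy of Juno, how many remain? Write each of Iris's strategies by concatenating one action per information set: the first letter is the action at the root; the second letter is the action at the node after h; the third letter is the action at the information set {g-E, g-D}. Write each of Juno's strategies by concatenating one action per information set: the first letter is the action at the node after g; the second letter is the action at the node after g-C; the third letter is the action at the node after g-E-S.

Iris has 12 pure strategies: gHN, gHS, gTN, gTS, hHN, hHS, hTN, hTS, kHN, kHS, kTN, kTS. Columns: Eyr, Eyt, Ewr, Ewt, Dyr, Dyt, Dwr, Dwt, Cyr, Cyt, Cwr, Cwt.
{gHN, gTN} → row (-2,6) (-2,6) (-2,6) (-2,6) (5,3) (5,3) (5,3) (5,3) (5,-2) (5,-2) (-4,2) (-4,2)
{gHS, gTS} → row (4,-2) (-2,1) (4,-2) (-2,1) (-4,5) (-4,5) (-4,5) (-4,5) (5,-2) (5,-2) (-4,2) (-4,2)
{hHN, hHS} → row (-2,4) (-2,4) (-2,4) (-2,4) (-2,4) (-2,4) (-2,4) (-2,4) (-2,4) (-2,4) (-2,4) (-2,4)
{hTN, hTS} → row (4,-3) (4,-3) (4,-3) (4,-3) (4,-3) (4,-3) (4,-3) (4,-3) (4,-3) (4,-3) (4,-3) (4,-3)
{kHN, kHS, kTN, kTS} → row (2,2) (2,2) (2,2) (2,2) (2,2) (2,2) (2,2) (2,2) (2,2) (2,2) (2,2) (2,2)
That's 5 distinct rows out of 12 strategies.

5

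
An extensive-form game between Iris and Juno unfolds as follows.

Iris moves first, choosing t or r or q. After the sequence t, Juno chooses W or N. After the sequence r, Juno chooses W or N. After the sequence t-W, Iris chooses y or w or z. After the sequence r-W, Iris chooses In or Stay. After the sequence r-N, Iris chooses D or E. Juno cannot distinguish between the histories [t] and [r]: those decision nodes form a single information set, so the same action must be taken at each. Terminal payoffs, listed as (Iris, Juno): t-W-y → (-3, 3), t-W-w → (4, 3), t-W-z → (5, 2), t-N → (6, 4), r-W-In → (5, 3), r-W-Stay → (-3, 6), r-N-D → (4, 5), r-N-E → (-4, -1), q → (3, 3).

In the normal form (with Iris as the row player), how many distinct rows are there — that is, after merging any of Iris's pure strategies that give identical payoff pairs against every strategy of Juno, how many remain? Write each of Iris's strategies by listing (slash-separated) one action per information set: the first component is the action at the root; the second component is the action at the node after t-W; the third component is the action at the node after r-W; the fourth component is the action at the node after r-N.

8

Iris has 36 pure strategies: t/y/In/D, t/y/In/E, t/y/Stay/D, t/y/Stay/E, t/w/In/D, t/w/In/E, t/w/Stay/D, t/w/Stay/E, t/z/In/D, t/z/In/E, t/z/Stay/D, t/z/Stay/E, r/y/In/D, r/y/In/E, r/y/Stay/D, r/y/Stay/E, r/w/In/D, r/w/In/E, r/w/Stay/D, r/w/Stay/E, r/z/In/D, r/z/In/E, r/z/Stay/D, r/z/Stay/E, q/y/In/D, q/y/In/E, q/y/Stay/D, q/y/Stay/E, q/w/In/D, q/w/In/E, q/w/Stay/D, q/w/Stay/E, q/z/In/D, q/z/In/E, q/z/Stay/D, q/z/Stay/E. Columns: W, N.
{t/y/In/D, t/y/In/E, t/y/Stay/D, t/y/Stay/E} → row (-3,3) (6,4)
{t/w/In/D, t/w/In/E, t/w/Stay/D, t/w/Stay/E} → row (4,3) (6,4)
{t/z/In/D, t/z/In/E, t/z/Stay/D, t/z/Stay/E} → row (5,2) (6,4)
{r/y/In/D, r/w/In/D, r/z/In/D} → row (5,3) (4,5)
{r/y/In/E, r/w/In/E, r/z/In/E} → row (5,3) (-4,-1)
{r/y/Stay/D, r/w/Stay/D, r/z/Stay/D} → row (-3,6) (4,5)
{r/y/Stay/E, r/w/Stay/E, r/z/Stay/E} → row (-3,6) (-4,-1)
{q/y/In/D, q/y/In/E, q/y/Stay/D, q/y/Stay/E, q/w/In/D, q/w/In/E, q/w/Stay/D, q/w/Stay/E, q/z/In/D, q/z/In/E, q/z/Stay/D, q/z/Stay/E} → row (3,3) (3,3)
That's 8 distinct rows out of 36 strategies.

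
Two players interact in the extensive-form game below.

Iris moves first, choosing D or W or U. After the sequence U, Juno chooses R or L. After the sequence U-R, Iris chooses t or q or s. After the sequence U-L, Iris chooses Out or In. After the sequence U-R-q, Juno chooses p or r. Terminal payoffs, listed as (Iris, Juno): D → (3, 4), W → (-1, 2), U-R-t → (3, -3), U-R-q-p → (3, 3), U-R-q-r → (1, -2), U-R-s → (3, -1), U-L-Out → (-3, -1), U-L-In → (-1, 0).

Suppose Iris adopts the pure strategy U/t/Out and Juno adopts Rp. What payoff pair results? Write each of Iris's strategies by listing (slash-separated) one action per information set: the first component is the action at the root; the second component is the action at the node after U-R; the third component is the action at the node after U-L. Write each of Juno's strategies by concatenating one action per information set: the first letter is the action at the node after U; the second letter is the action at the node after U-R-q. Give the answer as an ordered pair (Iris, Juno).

(3, -3)

Trace the play path from the root:
  Iris plays U
  Juno plays R at [U]
  Iris plays t at [U-R]
→ terminal payoff (3, -3).
(Iris's choice at the node after U-L is never reached on this path, so it doesn't affect the outcome.)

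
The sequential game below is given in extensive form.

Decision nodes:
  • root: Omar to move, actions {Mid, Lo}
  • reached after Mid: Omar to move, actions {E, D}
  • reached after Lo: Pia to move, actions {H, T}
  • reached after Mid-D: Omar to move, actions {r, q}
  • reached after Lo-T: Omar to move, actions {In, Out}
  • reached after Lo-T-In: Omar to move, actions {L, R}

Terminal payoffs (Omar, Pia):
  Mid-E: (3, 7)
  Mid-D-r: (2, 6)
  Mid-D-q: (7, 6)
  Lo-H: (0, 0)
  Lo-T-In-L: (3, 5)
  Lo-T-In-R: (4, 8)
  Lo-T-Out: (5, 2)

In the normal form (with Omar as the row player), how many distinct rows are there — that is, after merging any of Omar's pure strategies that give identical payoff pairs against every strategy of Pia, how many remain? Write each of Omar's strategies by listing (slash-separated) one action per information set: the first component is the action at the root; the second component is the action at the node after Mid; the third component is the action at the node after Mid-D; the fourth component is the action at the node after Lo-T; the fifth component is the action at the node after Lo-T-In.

Omar has 32 pure strategies: Mid/E/r/In/L, Mid/E/r/In/R, Mid/E/r/Out/L, Mid/E/r/Out/R, Mid/E/q/In/L, Mid/E/q/In/R, Mid/E/q/Out/L, Mid/E/q/Out/R, Mid/D/r/In/L, Mid/D/r/In/R, Mid/D/r/Out/L, Mid/D/r/Out/R, Mid/D/q/In/L, Mid/D/q/In/R, Mid/D/q/Out/L, Mid/D/q/Out/R, Lo/E/r/In/L, Lo/E/r/In/R, Lo/E/r/Out/L, Lo/E/r/Out/R, Lo/E/q/In/L, Lo/E/q/In/R, Lo/E/q/Out/L, Lo/E/q/Out/R, Lo/D/r/In/L, Lo/D/r/In/R, Lo/D/r/Out/L, Lo/D/r/Out/R, Lo/D/q/In/L, Lo/D/q/In/R, Lo/D/q/Out/L, Lo/D/q/Out/R. Columns: H, T.
{Mid/E/r/In/L, Mid/E/r/In/R, Mid/E/r/Out/L, Mid/E/r/Out/R, Mid/E/q/In/L, Mid/E/q/In/R, Mid/E/q/Out/L, Mid/E/q/Out/R} → row (3,7) (3,7)
{Mid/D/r/In/L, Mid/D/r/In/R, Mid/D/r/Out/L, Mid/D/r/Out/R} → row (2,6) (2,6)
{Mid/D/q/In/L, Mid/D/q/In/R, Mid/D/q/Out/L, Mid/D/q/Out/R} → row (7,6) (7,6)
{Lo/E/r/In/L, Lo/E/q/In/L, Lo/D/r/In/L, Lo/D/q/In/L} → row (0,0) (3,5)
{Lo/E/r/In/R, Lo/E/q/In/R, Lo/D/r/In/R, Lo/D/q/In/R} → row (0,0) (4,8)
{Lo/E/r/Out/L, Lo/E/r/Out/R, Lo/E/q/Out/L, Lo/E/q/Out/R, Lo/D/r/Out/L, Lo/D/r/Out/R, Lo/D/q/Out/L, Lo/D/q/Out/R} → row (0,0) (5,2)
That's 6 distinct rows out of 32 strategies.

6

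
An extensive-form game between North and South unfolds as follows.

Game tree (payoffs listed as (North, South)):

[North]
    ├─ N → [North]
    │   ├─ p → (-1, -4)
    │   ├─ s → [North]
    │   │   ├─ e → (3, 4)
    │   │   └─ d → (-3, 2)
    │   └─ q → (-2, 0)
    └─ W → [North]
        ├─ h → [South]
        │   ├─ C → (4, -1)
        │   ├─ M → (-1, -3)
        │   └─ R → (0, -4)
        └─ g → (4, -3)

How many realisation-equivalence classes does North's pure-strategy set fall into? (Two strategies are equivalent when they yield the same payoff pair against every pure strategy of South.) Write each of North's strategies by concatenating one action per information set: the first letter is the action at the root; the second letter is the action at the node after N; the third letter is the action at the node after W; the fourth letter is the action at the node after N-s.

North has 24 pure strategies: Nphe, Nphd, Npge, Npgd, Nshe, Nshd, Nsge, Nsgd, Nqhe, Nqhd, Nqge, Nqgd, Wphe, Wphd, Wpge, Wpgd, Wshe, Wshd, Wsge, Wsgd, Wqhe, Wqhd, Wqge, Wqgd. Columns: C, M, R.
{Nphe, Nphd, Npge, Npgd} → row (-1,-4) (-1,-4) (-1,-4)
{Nshe, Nsge} → row (3,4) (3,4) (3,4)
{Nshd, Nsgd} → row (-3,2) (-3,2) (-3,2)
{Nqhe, Nqhd, Nqge, Nqgd} → row (-2,0) (-2,0) (-2,0)
{Wphe, Wphd, Wshe, Wshd, Wqhe, Wqhd} → row (4,-1) (-1,-3) (0,-4)
{Wpge, Wpgd, Wsge, Wsgd, Wqge, Wqgd} → row (4,-3) (4,-3) (4,-3)
That's 6 distinct rows out of 24 strategies.

6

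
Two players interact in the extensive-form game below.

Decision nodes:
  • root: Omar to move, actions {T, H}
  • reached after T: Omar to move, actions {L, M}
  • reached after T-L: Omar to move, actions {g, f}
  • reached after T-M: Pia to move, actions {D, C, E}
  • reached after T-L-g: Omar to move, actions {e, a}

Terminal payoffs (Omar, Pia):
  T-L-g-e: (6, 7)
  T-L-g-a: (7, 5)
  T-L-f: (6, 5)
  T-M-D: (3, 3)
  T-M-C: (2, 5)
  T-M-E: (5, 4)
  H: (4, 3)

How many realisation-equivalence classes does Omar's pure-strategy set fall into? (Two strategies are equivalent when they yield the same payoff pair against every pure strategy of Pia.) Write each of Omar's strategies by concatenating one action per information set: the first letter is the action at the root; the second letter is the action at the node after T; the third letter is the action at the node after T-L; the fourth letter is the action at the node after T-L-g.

Omar has 16 pure strategies: TLge, TLga, TLfe, TLfa, TMge, TMga, TMfe, TMfa, HLge, HLga, HLfe, HLfa, HMge, HMga, HMfe, HMfa. Columns: D, C, E.
{TLge} → row (6,7) (6,7) (6,7)
{TLga} → row (7,5) (7,5) (7,5)
{TLfe, TLfa} → row (6,5) (6,5) (6,5)
{TMge, TMga, TMfe, TMfa} → row (3,3) (2,5) (5,4)
{HLge, HLga, HLfe, HLfa, HMge, HMga, HMfe, HMfa} → row (4,3) (4,3) (4,3)
That's 5 distinct rows out of 16 strategies.

5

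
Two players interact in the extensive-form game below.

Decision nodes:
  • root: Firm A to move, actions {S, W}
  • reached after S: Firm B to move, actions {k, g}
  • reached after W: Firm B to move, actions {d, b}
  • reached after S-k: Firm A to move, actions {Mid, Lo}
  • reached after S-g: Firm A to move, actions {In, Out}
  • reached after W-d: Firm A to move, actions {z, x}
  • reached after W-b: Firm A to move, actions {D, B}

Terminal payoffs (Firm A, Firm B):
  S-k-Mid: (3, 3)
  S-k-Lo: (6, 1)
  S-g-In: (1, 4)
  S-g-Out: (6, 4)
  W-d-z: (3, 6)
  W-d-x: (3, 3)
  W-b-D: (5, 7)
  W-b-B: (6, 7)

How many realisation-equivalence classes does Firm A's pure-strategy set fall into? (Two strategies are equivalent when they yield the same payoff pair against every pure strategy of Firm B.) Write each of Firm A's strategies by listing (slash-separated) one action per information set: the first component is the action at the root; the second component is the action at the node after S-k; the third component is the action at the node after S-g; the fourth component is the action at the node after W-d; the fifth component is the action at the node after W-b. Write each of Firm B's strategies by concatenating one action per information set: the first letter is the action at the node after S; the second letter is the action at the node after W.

Firm A has 32 pure strategies: S/Mid/In/z/D, S/Mid/In/z/B, S/Mid/In/x/D, S/Mid/In/x/B, S/Mid/Out/z/D, S/Mid/Out/z/B, S/Mid/Out/x/D, S/Mid/Out/x/B, S/Lo/In/z/D, S/Lo/In/z/B, S/Lo/In/x/D, S/Lo/In/x/B, S/Lo/Out/z/D, S/Lo/Out/z/B, S/Lo/Out/x/D, S/Lo/Out/x/B, W/Mid/In/z/D, W/Mid/In/z/B, W/Mid/In/x/D, W/Mid/In/x/B, W/Mid/Out/z/D, W/Mid/Out/z/B, W/Mid/Out/x/D, W/Mid/Out/x/B, W/Lo/In/z/D, W/Lo/In/z/B, W/Lo/In/x/D, W/Lo/In/x/B, W/Lo/Out/z/D, W/Lo/Out/z/B, W/Lo/Out/x/D, W/Lo/Out/x/B. Columns: kd, kb, gd, gb.
{S/Mid/In/z/D, S/Mid/In/z/B, S/Mid/In/x/D, S/Mid/In/x/B} → row (3,3) (3,3) (1,4) (1,4)
{S/Mid/Out/z/D, S/Mid/Out/z/B, S/Mid/Out/x/D, S/Mid/Out/x/B} → row (3,3) (3,3) (6,4) (6,4)
{S/Lo/In/z/D, S/Lo/In/z/B, S/Lo/In/x/D, S/Lo/In/x/B} → row (6,1) (6,1) (1,4) (1,4)
{S/Lo/Out/z/D, S/Lo/Out/z/B, S/Lo/Out/x/D, S/Lo/Out/x/B} → row (6,1) (6,1) (6,4) (6,4)
{W/Mid/In/z/D, W/Mid/Out/z/D, W/Lo/In/z/D, W/Lo/Out/z/D} → row (3,6) (5,7) (3,6) (5,7)
{W/Mid/In/z/B, W/Mid/Out/z/B, W/Lo/In/z/B, W/Lo/Out/z/B} → row (3,6) (6,7) (3,6) (6,7)
{W/Mid/In/x/D, W/Mid/Out/x/D, W/Lo/In/x/D, W/Lo/Out/x/D} → row (3,3) (5,7) (3,3) (5,7)
{W/Mid/In/x/B, W/Mid/Out/x/B, W/Lo/In/x/B, W/Lo/Out/x/B} → row (3,3) (6,7) (3,3) (6,7)
That's 8 distinct rows out of 32 strategies.

8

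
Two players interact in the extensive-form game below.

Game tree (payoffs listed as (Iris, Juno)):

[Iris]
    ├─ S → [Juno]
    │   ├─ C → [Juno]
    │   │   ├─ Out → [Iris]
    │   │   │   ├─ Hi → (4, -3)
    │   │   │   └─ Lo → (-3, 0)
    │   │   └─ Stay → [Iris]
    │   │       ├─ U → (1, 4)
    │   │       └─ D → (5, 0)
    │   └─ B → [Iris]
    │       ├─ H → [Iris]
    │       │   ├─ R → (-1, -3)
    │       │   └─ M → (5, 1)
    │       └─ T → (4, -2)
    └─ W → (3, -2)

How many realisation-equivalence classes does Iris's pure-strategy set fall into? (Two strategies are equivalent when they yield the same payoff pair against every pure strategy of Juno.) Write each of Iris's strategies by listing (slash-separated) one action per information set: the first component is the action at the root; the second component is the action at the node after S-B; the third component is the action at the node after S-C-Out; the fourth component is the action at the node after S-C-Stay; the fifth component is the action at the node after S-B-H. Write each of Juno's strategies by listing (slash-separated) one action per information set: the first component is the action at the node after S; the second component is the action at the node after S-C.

13

Iris has 32 pure strategies: S/H/Hi/U/R, S/H/Hi/U/M, S/H/Hi/D/R, S/H/Hi/D/M, S/H/Lo/U/R, S/H/Lo/U/M, S/H/Lo/D/R, S/H/Lo/D/M, S/T/Hi/U/R, S/T/Hi/U/M, S/T/Hi/D/R, S/T/Hi/D/M, S/T/Lo/U/R, S/T/Lo/U/M, S/T/Lo/D/R, S/T/Lo/D/M, W/H/Hi/U/R, W/H/Hi/U/M, W/H/Hi/D/R, W/H/Hi/D/M, W/H/Lo/U/R, W/H/Lo/U/M, W/H/Lo/D/R, W/H/Lo/D/M, W/T/Hi/U/R, W/T/Hi/U/M, W/T/Hi/D/R, W/T/Hi/D/M, W/T/Lo/U/R, W/T/Lo/U/M, W/T/Lo/D/R, W/T/Lo/D/M. Columns: C/Out, C/Stay, B/Out, B/Stay.
{S/H/Hi/U/R} → row (4,-3) (1,4) (-1,-3) (-1,-3)
{S/H/Hi/U/M} → row (4,-3) (1,4) (5,1) (5,1)
{S/H/Hi/D/R} → row (4,-3) (5,0) (-1,-3) (-1,-3)
{S/H/Hi/D/M} → row (4,-3) (5,0) (5,1) (5,1)
{S/H/Lo/U/R} → row (-3,0) (1,4) (-1,-3) (-1,-3)
{S/H/Lo/U/M} → row (-3,0) (1,4) (5,1) (5,1)
{S/H/Lo/D/R} → row (-3,0) (5,0) (-1,-3) (-1,-3)
{S/H/Lo/D/M} → row (-3,0) (5,0) (5,1) (5,1)
{S/T/Hi/U/R, S/T/Hi/U/M} → row (4,-3) (1,4) (4,-2) (4,-2)
{S/T/Hi/D/R, S/T/Hi/D/M} → row (4,-3) (5,0) (4,-2) (4,-2)
{S/T/Lo/U/R, S/T/Lo/U/M} → row (-3,0) (1,4) (4,-2) (4,-2)
{S/T/Lo/D/R, S/T/Lo/D/M} → row (-3,0) (5,0) (4,-2) (4,-2)
{W/H/Hi/U/R, W/H/Hi/U/M, W/H/Hi/D/R, W/H/Hi/D/M, W/H/Lo/U/R, W/H/Lo/U/M, W/H/Lo/D/R, W/H/Lo/D/M, W/T/Hi/U/R, W/T/Hi/U/M, W/T/Hi/D/R, W/T/Hi/D/M, W/T/Lo/U/R, W/T/Lo/U/M, W/T/Lo/D/R, W/T/Lo/D/M} → row (3,-2) (3,-2) (3,-2) (3,-2)
That's 13 distinct rows out of 32 strategies.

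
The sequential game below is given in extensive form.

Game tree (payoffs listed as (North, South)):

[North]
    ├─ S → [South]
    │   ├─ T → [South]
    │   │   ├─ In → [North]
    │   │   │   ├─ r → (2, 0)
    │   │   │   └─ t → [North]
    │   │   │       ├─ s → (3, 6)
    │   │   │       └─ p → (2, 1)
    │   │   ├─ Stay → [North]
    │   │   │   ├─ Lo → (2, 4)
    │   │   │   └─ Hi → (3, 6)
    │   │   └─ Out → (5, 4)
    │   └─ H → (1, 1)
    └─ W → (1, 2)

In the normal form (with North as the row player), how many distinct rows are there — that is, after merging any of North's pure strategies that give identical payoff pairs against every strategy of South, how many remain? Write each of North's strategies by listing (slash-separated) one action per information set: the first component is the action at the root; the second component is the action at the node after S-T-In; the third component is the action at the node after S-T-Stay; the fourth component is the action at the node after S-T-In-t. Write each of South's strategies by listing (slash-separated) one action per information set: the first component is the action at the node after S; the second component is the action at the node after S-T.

North has 16 pure strategies: S/r/Lo/s, S/r/Lo/p, S/r/Hi/s, S/r/Hi/p, S/t/Lo/s, S/t/Lo/p, S/t/Hi/s, S/t/Hi/p, W/r/Lo/s, W/r/Lo/p, W/r/Hi/s, W/r/Hi/p, W/t/Lo/s, W/t/Lo/p, W/t/Hi/s, W/t/Hi/p. Columns: T/In, T/Stay, T/Out, H/In, H/Stay, H/Out.
{S/r/Lo/s, S/r/Lo/p} → row (2,0) (2,4) (5,4) (1,1) (1,1) (1,1)
{S/r/Hi/s, S/r/Hi/p} → row (2,0) (3,6) (5,4) (1,1) (1,1) (1,1)
{S/t/Lo/s} → row (3,6) (2,4) (5,4) (1,1) (1,1) (1,1)
{S/t/Lo/p} → row (2,1) (2,4) (5,4) (1,1) (1,1) (1,1)
{S/t/Hi/s} → row (3,6) (3,6) (5,4) (1,1) (1,1) (1,1)
{S/t/Hi/p} → row (2,1) (3,6) (5,4) (1,1) (1,1) (1,1)
{W/r/Lo/s, W/r/Lo/p, W/r/Hi/s, W/r/Hi/p, W/t/Lo/s, W/t/Lo/p, W/t/Hi/s, W/t/Hi/p} → row (1,2) (1,2) (1,2) (1,2) (1,2) (1,2)
That's 7 distinct rows out of 16 strategies.

7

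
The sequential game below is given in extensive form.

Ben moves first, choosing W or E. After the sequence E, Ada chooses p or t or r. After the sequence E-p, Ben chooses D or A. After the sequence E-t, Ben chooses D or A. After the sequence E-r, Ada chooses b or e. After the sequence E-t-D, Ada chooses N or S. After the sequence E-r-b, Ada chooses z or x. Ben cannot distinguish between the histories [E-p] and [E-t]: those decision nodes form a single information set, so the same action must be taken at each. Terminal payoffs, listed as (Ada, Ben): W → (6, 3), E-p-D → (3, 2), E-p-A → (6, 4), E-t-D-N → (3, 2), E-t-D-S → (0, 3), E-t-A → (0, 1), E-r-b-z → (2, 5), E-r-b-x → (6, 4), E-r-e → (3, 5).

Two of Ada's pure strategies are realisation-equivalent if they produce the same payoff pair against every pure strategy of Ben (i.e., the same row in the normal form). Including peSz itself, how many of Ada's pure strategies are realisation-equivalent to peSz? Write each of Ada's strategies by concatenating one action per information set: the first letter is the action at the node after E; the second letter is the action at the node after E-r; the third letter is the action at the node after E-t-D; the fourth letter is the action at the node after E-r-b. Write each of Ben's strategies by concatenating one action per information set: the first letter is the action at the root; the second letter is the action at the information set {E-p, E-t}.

Row for peSz (columns WD, WA, ED, EA): (6,3) (6,3) (3,2) (6,4).
Under peSz, Ada's choice at the node after E-r and at the node after E-t-D and at the node after E-r-b can never be reached regardless of what Ben does, so varying those choices leaves every outcome unchanged.
Holding the reachable choices fixed and varying the unreachable ones freely already gives 2 × 2 × 2 = 8 equivalent strategies.
No other strategy reproduces this row, so those 8 are the full class: pbNz, pbNx, pbSz, pbSx, peNz, peNx, peSz, peSx.

8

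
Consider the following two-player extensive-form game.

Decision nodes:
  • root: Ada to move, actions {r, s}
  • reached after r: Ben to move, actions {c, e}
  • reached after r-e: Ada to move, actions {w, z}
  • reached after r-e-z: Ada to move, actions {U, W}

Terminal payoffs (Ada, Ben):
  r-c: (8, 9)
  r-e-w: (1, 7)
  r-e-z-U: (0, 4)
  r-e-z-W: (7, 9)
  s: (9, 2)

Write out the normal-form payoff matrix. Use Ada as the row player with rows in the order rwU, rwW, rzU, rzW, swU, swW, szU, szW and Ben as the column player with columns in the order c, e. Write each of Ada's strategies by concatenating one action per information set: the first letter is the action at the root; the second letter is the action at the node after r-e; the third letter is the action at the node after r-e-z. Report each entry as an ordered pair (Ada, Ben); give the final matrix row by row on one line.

rwU: (8,9) (1,7) | rwW: (8,9) (1,7) | rzU: (8,9) (0,4) | rzW: (8,9) (7,9) | swU: (9,2) (9,2) | swW: (9,2) (9,2) | szU: (9,2) (9,2) | szW: (9,2) (9,2)

            c        e
 rwU    (8,9)    (1,7)
 rwW    (8,9)    (1,7)
 rzU    (8,9)    (0,4)
 rzW    (8,9)    (7,9)
 swU    (9,2)    (9,2)
 swW    (9,2)    (9,2)
 szU    (9,2)    (9,2)
 szW    (9,2)    (9,2)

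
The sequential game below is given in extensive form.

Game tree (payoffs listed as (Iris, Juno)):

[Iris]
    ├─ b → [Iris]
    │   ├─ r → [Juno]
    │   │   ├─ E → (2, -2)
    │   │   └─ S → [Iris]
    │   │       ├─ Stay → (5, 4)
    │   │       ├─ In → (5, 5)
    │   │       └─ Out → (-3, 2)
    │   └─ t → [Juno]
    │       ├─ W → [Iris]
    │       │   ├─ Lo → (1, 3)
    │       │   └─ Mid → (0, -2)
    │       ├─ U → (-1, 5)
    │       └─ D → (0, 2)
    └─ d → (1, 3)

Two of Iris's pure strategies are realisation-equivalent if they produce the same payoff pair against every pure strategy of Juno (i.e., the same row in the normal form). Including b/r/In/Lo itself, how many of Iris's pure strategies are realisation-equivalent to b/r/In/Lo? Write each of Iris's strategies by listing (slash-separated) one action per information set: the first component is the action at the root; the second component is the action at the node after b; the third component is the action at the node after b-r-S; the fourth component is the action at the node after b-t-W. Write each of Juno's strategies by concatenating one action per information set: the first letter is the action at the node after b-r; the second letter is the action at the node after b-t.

2

Row for b/r/In/Lo (columns EW, EU, ED, SW, SU, SD): (2,-2) (2,-2) (2,-2) (5,5) (5,5) (5,5).
Under b/r/In/Lo, Iris's choice at the node after b-t-W can never be reached regardless of what Juno does, so varying those choices leaves every outcome unchanged.
Holding the reachable choices fixed and varying the unreachable one freely already gives 2 equivalent strategies.
No other strategy reproduces this row, so those 2 are the full class: b/r/In/Lo, b/r/In/Mid.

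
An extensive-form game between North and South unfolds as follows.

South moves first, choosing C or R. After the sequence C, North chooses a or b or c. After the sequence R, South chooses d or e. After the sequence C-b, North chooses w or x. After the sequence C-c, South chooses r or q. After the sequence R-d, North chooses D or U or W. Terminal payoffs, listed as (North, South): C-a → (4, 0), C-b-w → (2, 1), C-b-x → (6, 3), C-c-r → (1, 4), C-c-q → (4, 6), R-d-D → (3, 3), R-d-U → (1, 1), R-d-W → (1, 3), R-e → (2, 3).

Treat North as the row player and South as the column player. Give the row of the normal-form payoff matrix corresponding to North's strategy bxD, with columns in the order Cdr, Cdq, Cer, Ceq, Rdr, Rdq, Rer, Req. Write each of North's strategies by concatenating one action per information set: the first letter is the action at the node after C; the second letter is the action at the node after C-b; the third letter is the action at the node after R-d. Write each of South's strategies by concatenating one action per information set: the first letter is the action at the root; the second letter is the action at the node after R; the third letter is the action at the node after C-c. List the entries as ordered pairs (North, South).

vs Cdr: South plays C → North plays b at [C] → North plays x at [C-b] → (6, 3)
vs Cdq: South plays C → North plays b at [C] → North plays x at [C-b] → (6, 3)
vs Cer: South plays C → North plays b at [C] → North plays x at [C-b] → (6, 3)
vs Ceq: South plays C → North plays b at [C] → North plays x at [C-b] → (6, 3)
vs Rdr: South plays R → South plays d at [R] → North plays D at [R-d] → (3, 3)
vs Rdq: South plays R → South plays d at [R] → North plays D at [R-d] → (3, 3)
vs Rer: South plays R → South plays e at [R] → (2, 3)
vs Req: South plays R → South plays e at [R] → (2, 3)

(6,3) (6,3) (6,3) (6,3) (3,3) (3,3) (2,3) (2,3)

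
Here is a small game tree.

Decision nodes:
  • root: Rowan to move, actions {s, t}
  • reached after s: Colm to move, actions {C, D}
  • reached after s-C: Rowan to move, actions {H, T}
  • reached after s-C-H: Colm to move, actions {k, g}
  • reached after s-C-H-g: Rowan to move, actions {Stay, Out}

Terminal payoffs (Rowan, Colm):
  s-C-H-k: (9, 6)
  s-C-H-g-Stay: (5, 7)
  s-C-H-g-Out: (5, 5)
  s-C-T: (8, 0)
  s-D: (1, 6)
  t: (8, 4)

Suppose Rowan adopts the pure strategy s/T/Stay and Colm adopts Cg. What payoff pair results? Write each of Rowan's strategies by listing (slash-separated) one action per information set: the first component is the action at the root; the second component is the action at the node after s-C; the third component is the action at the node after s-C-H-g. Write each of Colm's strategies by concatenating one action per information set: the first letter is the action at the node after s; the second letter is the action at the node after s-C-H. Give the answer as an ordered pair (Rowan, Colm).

(8, 0)

Trace the play path from the root:
  Rowan plays s
  Colm plays C at [s]
  Rowan plays T at [s-C]
→ terminal payoff (8, 0).
(Rowan's choice at the node after s-C-H-g is never reached on this path, so it doesn't affect the outcome.)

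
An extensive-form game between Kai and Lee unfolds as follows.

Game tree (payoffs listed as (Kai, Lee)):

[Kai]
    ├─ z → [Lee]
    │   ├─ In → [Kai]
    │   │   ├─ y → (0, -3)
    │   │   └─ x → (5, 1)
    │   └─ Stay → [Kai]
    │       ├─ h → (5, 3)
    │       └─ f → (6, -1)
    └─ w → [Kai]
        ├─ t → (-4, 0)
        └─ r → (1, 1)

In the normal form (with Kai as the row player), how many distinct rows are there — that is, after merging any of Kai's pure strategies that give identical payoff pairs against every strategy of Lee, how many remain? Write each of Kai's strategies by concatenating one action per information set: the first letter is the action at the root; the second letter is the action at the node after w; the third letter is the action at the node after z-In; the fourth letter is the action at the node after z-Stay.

6

Kai has 16 pure strategies: ztyh, ztyf, ztxh, ztxf, zryh, zryf, zrxh, zrxf, wtyh, wtyf, wtxh, wtxf, wryh, wryf, wrxh, wrxf. Columns: In, Stay.
{ztyh, zryh} → row (0,-3) (5,3)
{ztyf, zryf} → row (0,-3) (6,-1)
{ztxh, zrxh} → row (5,1) (5,3)
{ztxf, zrxf} → row (5,1) (6,-1)
{wtyh, wtyf, wtxh, wtxf} → row (-4,0) (-4,0)
{wryh, wryf, wrxh, wrxf} → row (1,1) (1,1)
That's 6 distinct rows out of 16 strategies.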